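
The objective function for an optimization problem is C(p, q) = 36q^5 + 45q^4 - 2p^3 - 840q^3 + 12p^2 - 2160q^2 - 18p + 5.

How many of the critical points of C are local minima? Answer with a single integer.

2

C separates as a function of p plus a function of q, so ∇C=0 decouples.
∂C/∂p = -6(p - 3)(p - 1) = 0 at p ∈ {1, 3}; ∂C/∂q = 180q(q - 4)(q + 2)(q + 3) = 0 at q ∈ {-3, -2, 0, 4}.
The Hessian is diagonal: diag(C_pp, C_qq). Second derivatives: C_pp(1)=12, C_pp(3)=-12; C_qq(-3)=-3780, C_qq(-2)=2160, C_qq(0)=-4320, C_qq(4)=30240.
Local minima occur where both diagonal entries positive: (1, -2), (1, 4). Count: 2.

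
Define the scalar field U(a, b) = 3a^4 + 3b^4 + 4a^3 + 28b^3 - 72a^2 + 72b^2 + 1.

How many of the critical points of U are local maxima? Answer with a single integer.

U separates as a function of a plus a function of b, so ∇U=0 decouples.
∂U/∂a = 12a(a - 3)(a + 4) = 0 at a ∈ {-4, 0, 3}; ∂U/∂b = 12b(b + 3)(b + 4) = 0 at b ∈ {-4, -3, 0}.
The Hessian is diagonal: diag(U_aa, U_bb). Second derivatives: U_aa(-4)=336, U_aa(0)=-144, U_aa(3)=252; U_bb(-4)=48, U_bb(-3)=-36, U_bb(0)=144.
Local maxima occur where both diagonal entries negative: (0, -3). Count: 1.

1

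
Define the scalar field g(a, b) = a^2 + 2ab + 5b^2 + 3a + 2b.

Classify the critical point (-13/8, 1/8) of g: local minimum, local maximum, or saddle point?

The Hessian of g is constant: H = [[2, 2], [2, 10]].
det(H) = 2·10 − 2² = 16.
det(H) > 0 and tr(H) = 12 > 0, so H is positive definite and the point is a local minimum.

local minimum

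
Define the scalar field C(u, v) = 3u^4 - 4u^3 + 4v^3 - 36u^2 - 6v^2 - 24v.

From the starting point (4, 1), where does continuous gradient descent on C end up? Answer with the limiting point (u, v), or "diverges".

(3, 2)

C is separable, so gradient descent decouples: u follows -∂C/∂u, v follows -∂C/∂v.
∂C/∂u = 12u(u - 3)(u + 2); at u=4 this is 288, so u decreases.
∂C/∂v = 12(v - 2)(v + 1); at v=1 this is -24, so v increases.
u converges to its nearest critical value 3 (a local min of the u-part); v converges to 2. The iterate converges to (3, 2).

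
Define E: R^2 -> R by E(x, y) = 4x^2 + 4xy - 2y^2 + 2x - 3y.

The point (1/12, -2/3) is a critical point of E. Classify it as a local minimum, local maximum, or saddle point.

saddle point

The Hessian of E is constant: H = [[8, 4], [4, -4]].
det(H) = 8·(-4) − 4² = -48.
Since det(H) < 0, H is indefinite and the critical point is a saddle point.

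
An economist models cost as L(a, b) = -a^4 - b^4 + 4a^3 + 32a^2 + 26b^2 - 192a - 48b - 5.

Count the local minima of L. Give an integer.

L separates as a function of a plus a function of b, so ∇L=0 decouples.
∂L/∂a = -4(a - 4)(a - 3)(a + 4) = 0 at a ∈ {-4, 3, 4}; ∂L/∂b = -4(b - 3)(b - 1)(b + 4) = 0 at b ∈ {-4, 1, 3}.
The Hessian is diagonal: diag(L_aa, L_bb). Second derivatives: L_aa(-4)=-224, L_aa(3)=28, L_aa(4)=-32; L_bb(-4)=-140, L_bb(1)=40, L_bb(3)=-56.
Local minima occur where both diagonal entries positive: (3, 1). Count: 1.

1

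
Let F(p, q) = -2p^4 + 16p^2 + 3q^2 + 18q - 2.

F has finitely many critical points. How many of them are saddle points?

2

F separates as a function of p plus a function of q, so ∇F=0 decouples.
∂F/∂p = -8p(p - 2)(p + 2) = 0 at p ∈ {-2, 0, 2}; ∂F/∂q = 6(q + 3) = 0 at q ∈ {-3}.
The Hessian is diagonal: diag(F_pp, F_qq). Second derivatives: F_pp(-2)=-64, F_pp(0)=32, F_pp(2)=-64; F_qq(-3)=6.
Saddle points occur where the two diagonal entries have opposite signs: (-2, -3), (2, -3). Count: 2.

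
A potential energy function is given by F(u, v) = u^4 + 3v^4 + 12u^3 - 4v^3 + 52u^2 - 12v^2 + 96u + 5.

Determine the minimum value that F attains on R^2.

-91

F(u,v) separates as P(u) + Q(v) + 5, so its minimum is min P + min Q + 5.
P'(u) = 4(u + 2)(u + 3)(u + 4) vanishes at u ∈ {-4, -3, -2}; Q'(v) = 12v(v - 2)(v + 1) vanishes at v ∈ {-1, 0, 2}.
Local minima of P (where P''>0): P(-4)=-64, P(-2)=-64. Local minima of Q: Q(-1)=-5, Q(2)=-32.
So the global minimum of F is P(-4) + Q(2) + 5 = -64 − 32 + 5 = -91, attained at (-4, 2).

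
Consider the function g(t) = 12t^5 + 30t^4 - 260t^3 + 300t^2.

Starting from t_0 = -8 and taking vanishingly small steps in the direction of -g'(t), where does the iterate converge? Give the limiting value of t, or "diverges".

diverges

g'(t) = 60t(t - 2)(t - 1)(t + 5), so g'(-8) = 129600.
Gradient descent moves in the -g' direction, i.e. t is decreasing.
There is no critical point below t=-8, and g' keeps the same sign, so the iterate runs off to −∞.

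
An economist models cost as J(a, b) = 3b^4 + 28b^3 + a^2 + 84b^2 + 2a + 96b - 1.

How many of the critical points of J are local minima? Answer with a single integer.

J separates as a function of a plus a function of b, so ∇J=0 decouples.
∂J/∂a = 2(a + 1) = 0 at a ∈ {-1}; ∂J/∂b = 12(b + 1)(b + 2)(b + 4) = 0 at b ∈ {-4, -2, -1}.
The Hessian is diagonal: diag(J_aa, J_bb). Second derivatives: J_aa(-1)=2; J_bb(-4)=72, J_bb(-2)=-24, J_bb(-1)=36.
Local minima occur where both diagonal entries positive: (-1, -4), (-1, -1). Count: 2.

2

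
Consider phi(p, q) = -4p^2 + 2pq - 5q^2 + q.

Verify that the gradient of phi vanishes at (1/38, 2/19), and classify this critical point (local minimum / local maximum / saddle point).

∇phi = (-8p + 2q, 2p - 10q + 1); substituting (1/38, 2/19) gives ∇phi = (0, 0), so (1/38, 2/19) is indeed a critical point.
The Hessian of phi is constant: H = [[-8, 2], [2, -10]].
det(H) = (-8)·(-10) − 2² = 76.
det(H) > 0 and tr(H) = -18 < 0, so H is negative definite and the point is a local maximum.

local maximum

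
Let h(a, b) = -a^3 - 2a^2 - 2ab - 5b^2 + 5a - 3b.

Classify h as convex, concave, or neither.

The term -a^3 is cubic, so the Hessian is not constant.
∂²h/∂a² = -6a - 4, which takes both signs as a varies (negative for sufficiently large a). A diagonal entry of the Hessian changing sign means the Hessian is neither positive- nor negative-semidefinite on all of R^2.

neither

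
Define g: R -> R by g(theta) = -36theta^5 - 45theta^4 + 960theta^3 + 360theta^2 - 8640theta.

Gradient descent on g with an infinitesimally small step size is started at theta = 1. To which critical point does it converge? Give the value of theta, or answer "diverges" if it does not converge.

2

g'(theta) = -180(theta - 3)(theta - 2)(theta + 2)(theta + 4), so g'(1) = -5400.
Gradient descent moves in the -g' direction, i.e. theta is increasing.
The nearest critical point in that direction is theta = 2, where g'' = 4320 > 0 (a local minimum). The iterate converges there.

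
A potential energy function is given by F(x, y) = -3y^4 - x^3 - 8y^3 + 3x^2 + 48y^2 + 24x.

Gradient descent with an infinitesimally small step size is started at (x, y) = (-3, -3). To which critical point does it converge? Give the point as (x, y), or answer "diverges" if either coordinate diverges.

F is separable, so gradient descent decouples: x follows -∂F/∂x, y follows -∂F/∂y.
∂F/∂x = -3(x - 4)(x + 2); at x=-3 this is -21, so x increases.
∂F/∂y = -12y(y - 2)(y + 4); at y=-3 this is -180, so y increases.
x converges to its nearest critical value -2 (a local min of the x-part); y converges to 0. The iterate converges to (-2, 0).

(-2, 0)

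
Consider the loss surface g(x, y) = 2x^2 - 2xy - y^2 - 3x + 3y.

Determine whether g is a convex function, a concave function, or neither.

g is quadratic, so its Hessian is the constant matrix H = [[4, -2], [-2, -2]].
det(H) = -12, tr(H) = 2.
det(H) < 0, so H is indefinite: neither convex nor concave.

neither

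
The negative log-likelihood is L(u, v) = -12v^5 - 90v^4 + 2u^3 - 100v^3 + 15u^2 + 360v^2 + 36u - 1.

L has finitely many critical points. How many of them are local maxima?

2

L separates as a function of u plus a function of v, so ∇L=0 decouples.
∂L/∂u = 6(u + 2)(u + 3) = 0 at u ∈ {-3, -2}; ∂L/∂v = -60v(v - 1)(v + 3)(v + 4) = 0 at v ∈ {-4, -3, 0, 1}.
The Hessian is diagonal: diag(L_uu, L_vv). Second derivatives: L_uu(-3)=-6, L_uu(-2)=6; L_vv(-4)=1200, L_vv(-3)=-720, L_vv(0)=720, L_vv(1)=-1200.
Local maxima occur where both diagonal entries negative: (-3, -3), (-3, 1). Count: 2.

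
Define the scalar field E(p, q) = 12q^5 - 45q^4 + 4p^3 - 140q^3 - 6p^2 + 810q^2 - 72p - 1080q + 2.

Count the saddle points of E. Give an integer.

E separates as a function of p plus a function of q, so ∇E=0 decouples.
∂E/∂p = 12(p - 3)(p + 2) = 0 at p ∈ {-2, 3}; ∂E/∂q = 60(q - 3)(q - 2)(q - 1)(q + 3) = 0 at q ∈ {-3, 1, 2, 3}.
The Hessian is diagonal: diag(E_pp, E_qq). Second derivatives: E_pp(-2)=-60, E_pp(3)=60; E_qq(-3)=-7200, E_qq(1)=480, E_qq(2)=-300, E_qq(3)=720.
Saddle points occur where the two diagonal entries have opposite signs: (-2, 1), (-2, 3), (3, -3), (3, 2). Count: 4.

4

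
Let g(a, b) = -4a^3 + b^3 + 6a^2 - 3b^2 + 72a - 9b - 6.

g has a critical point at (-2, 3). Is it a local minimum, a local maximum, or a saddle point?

local minimum

The mixed partial ∂²g/∂a∂b is 0, so the Hessian at any point is diag(g_aa, g_bb) = diag(12(-2a + 1), 6(b - 1)).
At (-2, 3): H = diag(60, 12).
Both eigenvalues are positive, so H is positive definite: a local minimum.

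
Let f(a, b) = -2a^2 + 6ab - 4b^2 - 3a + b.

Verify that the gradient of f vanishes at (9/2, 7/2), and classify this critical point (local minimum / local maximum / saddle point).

saddle point

∇f = (-4a + 6b - 3, 6a - 8b + 1); substituting (9/2, 7/2) gives ∇f = (0, 0), so (9/2, 7/2) is indeed a critical point.
The Hessian of f is constant: H = [[-4, 6], [6, -8]].
det(H) = (-4)·(-8) − 6² = -4.
Since det(H) < 0, H is indefinite and the critical point is a saddle point.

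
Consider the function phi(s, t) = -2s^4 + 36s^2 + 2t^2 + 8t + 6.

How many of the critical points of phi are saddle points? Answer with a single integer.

phi separates as a function of s plus a function of t, so ∇phi=0 decouples.
∂phi/∂s = -8s(s - 3)(s + 3) = 0 at s ∈ {-3, 0, 3}; ∂phi/∂t = 4(t + 2) = 0 at t ∈ {-2}.
The Hessian is diagonal: diag(phi_ss, phi_tt). Second derivatives: phi_ss(-3)=-144, phi_ss(0)=72, phi_ss(3)=-144; phi_tt(-2)=4.
Saddle points occur where the two diagonal entries have opposite signs: (-3, -2), (3, -2). Count: 2.

2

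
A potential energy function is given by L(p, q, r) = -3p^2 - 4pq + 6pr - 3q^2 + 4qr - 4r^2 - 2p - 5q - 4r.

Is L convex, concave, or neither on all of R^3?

L is quadratic, so its Hessian is the constant matrix H = [[-6, -4, 6], [-4, -6, 4], [6, 4, -8]].
Leading principal minors: -6, 20, -40.
Signs alternate −, +, − ⇒ H ≺ 0 ⇒ concave.

concave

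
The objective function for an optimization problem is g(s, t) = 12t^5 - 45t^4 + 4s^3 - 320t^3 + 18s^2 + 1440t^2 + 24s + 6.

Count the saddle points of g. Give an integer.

4

g separates as a function of s plus a function of t, so ∇g=0 decouples.
∂g/∂s = 12(s + 1)(s + 2) = 0 at s ∈ {-2, -1}; ∂g/∂t = 60t(t - 4)(t - 3)(t + 4) = 0 at t ∈ {-4, 0, 3, 4}.
The Hessian is diagonal: diag(g_ss, g_tt). Second derivatives: g_ss(-2)=-12, g_ss(-1)=12; g_tt(-4)=-13440, g_tt(0)=2880, g_tt(3)=-1260, g_tt(4)=1920.
Saddle points occur where the two diagonal entries have opposite signs: (-2, 0), (-2, 4), (-1, -4), (-1, 3). Count: 4.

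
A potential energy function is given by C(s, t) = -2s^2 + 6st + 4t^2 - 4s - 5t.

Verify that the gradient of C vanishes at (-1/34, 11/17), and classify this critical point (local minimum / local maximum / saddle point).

∇C = (-4s + 6t - 4, 6s + 8t - 5); substituting (-1/34, 11/17) gives ∇C = (0, 0), so (-1/34, 11/17) is indeed a critical point.
The Hessian of C is constant: H = [[-4, 6], [6, 8]].
det(H) = (-4)·8 − 6² = -68.
Since det(H) < 0, H is indefinite and the critical point is a saddle point.

saddle point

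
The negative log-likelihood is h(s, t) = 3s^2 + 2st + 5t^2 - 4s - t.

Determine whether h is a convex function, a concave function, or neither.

convex

h is quadratic, so its Hessian is the constant matrix H = [[6, 2], [2, 10]].
det(H) = 56, tr(H) = 16.
det(H) > 0 and tr(H) > 0, so H is positive definite everywhere: convex.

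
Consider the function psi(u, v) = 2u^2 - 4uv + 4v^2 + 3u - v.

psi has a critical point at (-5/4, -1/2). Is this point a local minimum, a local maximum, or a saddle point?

The Hessian of psi is constant: H = [[4, -4], [-4, 8]].
det(H) = 4·8 − (-4)² = 16.
det(H) > 0 and tr(H) = 12 > 0, so H is positive definite and the point is a local minimum.

local minimum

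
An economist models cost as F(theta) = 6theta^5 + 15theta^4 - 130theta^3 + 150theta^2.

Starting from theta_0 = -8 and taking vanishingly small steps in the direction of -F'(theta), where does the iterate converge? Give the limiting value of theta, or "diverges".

diverges

F'(theta) = 30theta(theta - 2)(theta - 1)(theta + 5), so F'(-8) = 64800.
Gradient descent moves in the -F' direction, i.e. theta is decreasing.
There is no critical point below theta=-8, and F' keeps the same sign, so the iterate runs off to −∞.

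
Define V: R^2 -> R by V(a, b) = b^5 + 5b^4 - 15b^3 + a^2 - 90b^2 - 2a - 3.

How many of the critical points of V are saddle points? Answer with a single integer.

2

V separates as a function of a plus a function of b, so ∇V=0 decouples.
∂V/∂a = 2(a - 1) = 0 at a ∈ {1}; ∂V/∂b = 5b(b - 3)(b + 3)(b + 4) = 0 at b ∈ {-4, -3, 0, 3}.
The Hessian is diagonal: diag(V_aa, V_bb). Second derivatives: V_aa(1)=2; V_bb(-4)=-140, V_bb(-3)=90, V_bb(0)=-180, V_bb(3)=630.
Saddle points occur where the two diagonal entries have opposite signs: (1, -4), (1, 0). Count: 2.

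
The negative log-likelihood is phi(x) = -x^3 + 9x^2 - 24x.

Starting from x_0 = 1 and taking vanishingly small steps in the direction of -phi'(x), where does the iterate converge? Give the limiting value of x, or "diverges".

2

phi'(x) = -3(x - 4)(x - 2), so phi'(1) = -9.
Gradient descent moves in the -phi' direction, i.e. x is increasing.
The nearest critical point in that direction is x = 2, where phi'' = 6 > 0 (a local minimum). The iterate converges there.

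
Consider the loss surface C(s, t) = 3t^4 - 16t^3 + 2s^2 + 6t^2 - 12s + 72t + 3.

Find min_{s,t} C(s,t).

C(s,t) separates as P(s) + Q(t) + 3, so its minimum is min P + min Q + 3.
P'(s) = 4s - 12 vanishes at s ∈ {3}; Q'(t) = 12(t - 3)(t - 2)(t + 1) vanishes at t ∈ {-1, 2, 3}.
Local minima of P (where P''>0): P(3)=-18. Local minima of Q: Q(-1)=-47, Q(3)=81.
So the global minimum of C is P(3) + Q(-1) + 3 = -18 − 47 + 3 = -62, attained at (3, -1).

-62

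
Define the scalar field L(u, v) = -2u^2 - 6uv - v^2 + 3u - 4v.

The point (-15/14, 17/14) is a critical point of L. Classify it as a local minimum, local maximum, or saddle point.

saddle point

The Hessian of L is constant: H = [[-4, -6], [-6, -2]].
det(H) = (-4)·(-2) − (-6)² = -28.
Since det(H) < 0, H is indefinite and the critical point is a saddle point.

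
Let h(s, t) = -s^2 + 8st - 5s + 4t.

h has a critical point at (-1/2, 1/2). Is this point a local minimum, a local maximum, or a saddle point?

saddle point

The Hessian of h is constant: H = [[-2, 8], [8, 0]].
det(H) = (-2)·0 − 8² = -64.
Since det(H) < 0, H is indefinite and the critical point is a saddle point.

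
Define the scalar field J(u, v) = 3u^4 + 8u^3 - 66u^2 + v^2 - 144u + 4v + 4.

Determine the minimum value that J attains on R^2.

J(u,v) separates as P(u) + Q(v) + 4, so its minimum is min P + min Q + 4.
P'(u) = 12(u - 3)(u + 1)(u + 4) vanishes at u ∈ {-4, -1, 3}; Q'(v) = 2v + 4 vanishes at v ∈ {-2}.
Local minima of P (where P''>0): P(-4)=-224, P(3)=-567. Local minima of Q: Q(-2)=-4.
So the global minimum of J is P(3) + Q(-2) + 4 = -567 − 4 + 4 = -567, attained at (3, -2).

-567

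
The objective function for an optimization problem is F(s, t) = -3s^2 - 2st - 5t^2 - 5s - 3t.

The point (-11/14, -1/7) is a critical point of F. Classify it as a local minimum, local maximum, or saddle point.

local maximum

The Hessian of F is constant: H = [[-6, -2], [-2, -10]].
det(H) = (-6)·(-10) − (-2)² = 56.
det(H) > 0 and tr(H) = -16 < 0, so H is negative definite and the point is a local maximum.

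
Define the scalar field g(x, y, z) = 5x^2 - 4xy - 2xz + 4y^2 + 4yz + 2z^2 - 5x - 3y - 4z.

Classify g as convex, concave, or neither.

convex

g is quadratic, so its Hessian is the constant matrix H = [[10, -4, -2], [-4, 8, 4], [-2, 4, 4]].
Leading principal minors: 10, 64, 128.
All positive ⇒ H ≻ 0 ⇒ convex.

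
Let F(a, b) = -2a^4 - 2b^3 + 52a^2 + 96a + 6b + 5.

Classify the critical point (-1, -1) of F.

local minimum

The mixed partial ∂²F/∂a∂b is 0, so the Hessian at any point is diag(F_aa, F_bb) = diag(8(-3a^2 + 13), -12b).
At (-1, -1): H = diag(80, 12).
Both eigenvalues are positive, so H is positive definite: a local minimum.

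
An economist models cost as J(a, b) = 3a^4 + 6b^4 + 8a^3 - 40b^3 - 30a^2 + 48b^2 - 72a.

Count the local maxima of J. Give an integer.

J separates as a function of a plus a function of b, so ∇J=0 decouples.
∂J/∂a = 12(a - 2)(a + 1)(a + 3) = 0 at a ∈ {-3, -1, 2}; ∂J/∂b = 24b(b - 4)(b - 1) = 0 at b ∈ {0, 1, 4}.
The Hessian is diagonal: diag(J_aa, J_bb). Second derivatives: J_aa(-3)=120, J_aa(-1)=-72, J_aa(2)=180; J_bb(0)=96, J_bb(1)=-72, J_bb(4)=288.
Local maxima occur where both diagonal entries negative: (-1, 1). Count: 1.

1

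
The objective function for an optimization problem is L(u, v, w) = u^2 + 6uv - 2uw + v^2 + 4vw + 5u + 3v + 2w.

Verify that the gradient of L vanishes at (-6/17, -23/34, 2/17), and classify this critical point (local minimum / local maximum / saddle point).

saddle point

∇L = (2u + 6v - 2w + 5, 6u + 2v + 4w + 3, -2u + 4v + 2); substituting (-6/17, -23/34, 2/17) gives ∇L = (0, 0, 0), so (-6/17, -23/34, 2/17) is indeed a critical point.
The Hessian is constant: H = [[2, 6, -2], [6, 2, 4], [-2, 4, 0]].
Leading principal minors: Δ₁ = 2, Δ₂ = -32, Δ₃ = -136.
The minors fit neither the all-positive nor the alternating-sign pattern, so H is indefinite: a saddle point.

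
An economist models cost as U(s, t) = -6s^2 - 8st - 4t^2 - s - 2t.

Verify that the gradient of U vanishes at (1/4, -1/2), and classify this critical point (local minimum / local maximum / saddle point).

∇U = (-12s - 8t - 1, -8s - 8t - 2); substituting (1/4, -1/2) gives ∇U = (0, 0), so (1/4, -1/2) is indeed a critical point.
The Hessian of U is constant: H = [[-12, -8], [-8, -8]].
det(H) = (-12)·(-8) − (-8)² = 32.
det(H) > 0 and tr(H) = -20 < 0, so H is negative definite and the point is a local maximum.

local maximum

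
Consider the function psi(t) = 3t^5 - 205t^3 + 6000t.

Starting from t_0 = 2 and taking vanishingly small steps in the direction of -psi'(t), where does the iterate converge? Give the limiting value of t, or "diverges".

psi'(t) = 15(t - 5)(t - 4)(t + 4)(t + 5), so psi'(2) = 3780.
Gradient descent moves in the -psi' direction, i.e. t is decreasing.
The nearest critical point in that direction is t = -4, where psi'' = 1080 > 0 (a local minimum). The iterate converges there.

-4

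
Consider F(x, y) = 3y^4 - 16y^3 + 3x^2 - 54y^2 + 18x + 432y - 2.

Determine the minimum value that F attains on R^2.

F(x,y) separates as P(x) + Q(y) − 2, so its minimum is min P + min Q − 2.
P'(x) = 6x + 18 vanishes at x ∈ {-3}; Q'(y) = 12(y - 4)(y - 3)(y + 3) vanishes at y ∈ {-3, 3, 4}.
Local minima of P (where P''>0): P(-3)=-27. Local minima of Q: Q(-3)=-1107, Q(4)=608.
So the global minimum of F is P(-3) + Q(-3) − 2 = -27 − 1107 − 2 = -1136, attained at (-3, -3).

-1136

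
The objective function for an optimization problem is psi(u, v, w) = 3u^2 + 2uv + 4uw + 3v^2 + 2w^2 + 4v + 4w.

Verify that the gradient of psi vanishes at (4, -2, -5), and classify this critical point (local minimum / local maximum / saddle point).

∇psi = (6u + 2v + 4w, 2u + 6v + 4, 4u + 4w + 4); substituting (4, -2, -5) gives ∇psi = (0, 0, 0), so (4, -2, -5) is indeed a critical point.
The Hessian is constant: H = [[6, 2, 4], [2, 6, 0], [4, 0, 4]].
Leading principal minors: Δ₁ = 6, Δ₂ = 32, Δ₃ = 32.
All leading minors are positive, so H is positive definite: a local minimum.

local minimum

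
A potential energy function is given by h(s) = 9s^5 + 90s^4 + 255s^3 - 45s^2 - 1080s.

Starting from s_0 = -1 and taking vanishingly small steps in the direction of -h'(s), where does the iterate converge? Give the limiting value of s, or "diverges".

1

h'(s) = 45(s - 1)(s + 2)(s + 3)(s + 4), so h'(-1) = -540.
Gradient descent moves in the -h' direction, i.e. s is increasing.
The nearest critical point in that direction is s = 1, where h'' = 2700 > 0 (a local minimum). The iterate converges there.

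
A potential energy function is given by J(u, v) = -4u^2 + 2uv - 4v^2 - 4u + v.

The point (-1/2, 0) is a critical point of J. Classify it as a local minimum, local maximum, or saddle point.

The Hessian of J is constant: H = [[-8, 2], [2, -8]].
det(H) = (-8)·(-8) − 2² = 60.
det(H) > 0 and tr(H) = -16 < 0, so H is negative definite and the point is a local maximum.

local maximum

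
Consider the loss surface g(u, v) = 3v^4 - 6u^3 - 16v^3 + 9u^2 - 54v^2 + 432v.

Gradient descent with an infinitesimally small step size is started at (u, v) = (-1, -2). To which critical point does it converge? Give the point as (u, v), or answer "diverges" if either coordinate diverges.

(0, -3)

g is separable, so gradient descent decouples: u follows -∂g/∂u, v follows -∂g/∂v.
∂g/∂u = -18u(u - 1); at u=-1 this is -36, so u increases.
∂g/∂v = 12(v - 4)(v - 3)(v + 3); at v=-2 this is 360, so v decreases.
u converges to its nearest critical value 0 (a local min of the u-part); v converges to -3. The iterate converges to (0, -3).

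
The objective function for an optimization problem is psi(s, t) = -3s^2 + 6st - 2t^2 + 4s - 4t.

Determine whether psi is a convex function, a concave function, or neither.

neither

psi is quadratic, so its Hessian is the constant matrix H = [[-6, 6], [6, -4]].
det(H) = -12, tr(H) = -10.
det(H) < 0, so H is indefinite: neither convex nor concave.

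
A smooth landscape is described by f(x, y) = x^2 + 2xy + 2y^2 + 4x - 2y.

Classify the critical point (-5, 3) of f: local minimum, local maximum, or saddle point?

The Hessian of f is constant: H = [[2, 2], [2, 4]].
det(H) = 2·4 − 2² = 4.
det(H) > 0 and tr(H) = 6 > 0, so H is positive definite and the point is a local minimum.

local minimum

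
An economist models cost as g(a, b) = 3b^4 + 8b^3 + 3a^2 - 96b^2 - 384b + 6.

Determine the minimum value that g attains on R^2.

-1786

g(a,b) separates as P(a) + Q(b) + 6, so its minimum is min P + min Q + 6.
P'(a) = 6a vanishes at a ∈ {0}; Q'(b) = 12(b - 4)(b + 2)(b + 4) vanishes at b ∈ {-4, -2, 4}.
Local minima of P (where P''>0): P(0)=0. Local minima of Q: Q(-4)=256, Q(4)=-1792.
So the global minimum of g is P(0) + Q(4) + 6 = 0 − 1792 + 6 = -1786, attained at (0, 4).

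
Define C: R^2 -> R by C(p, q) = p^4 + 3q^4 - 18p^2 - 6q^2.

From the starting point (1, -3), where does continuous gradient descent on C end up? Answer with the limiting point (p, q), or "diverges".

(3, -1)

C is separable, so gradient descent decouples: p follows -∂C/∂p, q follows -∂C/∂q.
∂C/∂p = 4p(p - 3)(p + 3); at p=1 this is -32, so p increases.
∂C/∂q = 12q(q - 1)(q + 1); at q=-3 this is -288, so q increases.
p converges to its nearest critical value 3 (a local min of the p-part); q converges to -1. The iterate converges to (3, -1).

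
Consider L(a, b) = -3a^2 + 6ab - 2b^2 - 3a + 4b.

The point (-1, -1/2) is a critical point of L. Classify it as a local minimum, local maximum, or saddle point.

The Hessian of L is constant: H = [[-6, 6], [6, -4]].
det(H) = (-6)·(-4) − 6² = -12.
Since det(H) < 0, H is indefinite and the critical point is a saddle point.

saddle point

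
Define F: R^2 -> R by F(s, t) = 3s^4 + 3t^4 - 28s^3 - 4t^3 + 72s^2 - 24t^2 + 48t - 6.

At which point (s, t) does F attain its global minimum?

(0, -2)

F(s,t) separates as P(s) + Q(t) − 6, so its minimum is min P + min Q − 6.
P'(s) = 12s(s - 4)(s - 3) vanishes at s ∈ {0, 3, 4}; Q'(t) = 12(t - 2)(t - 1)(t + 2) vanishes at t ∈ {-2, 1, 2}.
Local minima of P (where P''>0): P(0)=0, P(4)=128. Local minima of Q: Q(-2)=-112, Q(2)=16.
So the global minimum of F is P(0) + Q(-2) − 6 = 0 − 112 − 6 = -118, attained at (0, -2).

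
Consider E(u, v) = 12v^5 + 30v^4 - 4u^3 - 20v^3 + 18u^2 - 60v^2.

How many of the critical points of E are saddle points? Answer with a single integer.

E separates as a function of u plus a function of v, so ∇E=0 decouples.
∂E/∂u = -12u(u - 3) = 0 at u ∈ {0, 3}; ∂E/∂v = 60v(v - 1)(v + 1)(v + 2) = 0 at v ∈ {-2, -1, 0, 1}.
The Hessian is diagonal: diag(E_uu, E_vv). Second derivatives: E_uu(0)=36, E_uu(3)=-36; E_vv(-2)=-360, E_vv(-1)=120, E_vv(0)=-120, E_vv(1)=360.
Saddle points occur where the two diagonal entries have opposite signs: (0, -2), (0, 0), (3, -1), (3, 1). Count: 4.

4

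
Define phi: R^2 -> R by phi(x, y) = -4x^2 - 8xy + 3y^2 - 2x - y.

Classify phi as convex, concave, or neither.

neither

phi is quadratic, so its Hessian is the constant matrix H = [[-8, -8], [-8, 6]].
det(H) = -112, tr(H) = -2.
det(H) < 0, so H is indefinite: neither convex nor concave.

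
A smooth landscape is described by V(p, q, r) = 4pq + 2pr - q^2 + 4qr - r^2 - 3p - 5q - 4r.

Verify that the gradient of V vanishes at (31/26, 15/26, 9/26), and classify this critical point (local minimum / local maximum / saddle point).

∇V = (4q + 2r - 3, 4p - 2q + 4r - 5, 2p + 4q - 2r - 4); substituting (31/26, 15/26, 9/26) gives ∇V = (0, 0, 0), so (31/26, 15/26, 9/26) is indeed a critical point.
The Hessian is constant: H = [[0, 4, 2], [4, -2, 4], [2, 4, -2]].
Leading principal minors: Δ₁ = 0, Δ₂ = -16, Δ₃ = 104.
The minors fit neither the all-positive nor the alternating-sign pattern, so H is indefinite: a saddle point.

saddle point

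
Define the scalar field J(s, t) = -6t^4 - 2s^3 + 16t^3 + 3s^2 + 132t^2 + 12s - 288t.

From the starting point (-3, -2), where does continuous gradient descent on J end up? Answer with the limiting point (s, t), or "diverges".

(-1, 1)

J is separable, so gradient descent decouples: s follows -∂J/∂s, t follows -∂J/∂t.
∂J/∂s = -6(s - 2)(s + 1); at s=-3 this is -60, so s increases.
∂J/∂t = -24(t - 4)(t - 1)(t + 3); at t=-2 this is -432, so t increases.
s converges to its nearest critical value -1 (a local min of the s-part); t converges to 1. The iterate converges to (-1, 1).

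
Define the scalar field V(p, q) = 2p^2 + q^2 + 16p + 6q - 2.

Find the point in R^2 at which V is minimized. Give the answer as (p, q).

(-4, -3)

V(p,q) separates as A(p) + B(q) − 2, so its minimum is min A + min B − 2.
A'(p) = 4p + 16 vanishes at p ∈ {-4}; B'(q) = 2q + 6 vanishes at q ∈ {-3}.
Local minima of A (where A''>0): A(-4)=-32. Local minima of B: B(-3)=-9.
So the global minimum of V is A(-4) + B(-3) − 2 = -32 − 9 − 2 = -43, attained at (-4, -3).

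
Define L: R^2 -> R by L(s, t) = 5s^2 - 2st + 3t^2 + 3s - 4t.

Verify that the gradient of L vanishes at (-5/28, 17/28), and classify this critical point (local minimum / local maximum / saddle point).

local minimum

∇L = (10s - 2t + 3, -2s + 6t - 4); substituting (-5/28, 17/28) gives ∇L = (0, 0), so (-5/28, 17/28) is indeed a critical point.
The Hessian of L is constant: H = [[10, -2], [-2, 6]].
det(H) = 10·6 − (-2)² = 56.
det(H) > 0 and tr(H) = 16 > 0, so H is positive definite and the point is a local minimum.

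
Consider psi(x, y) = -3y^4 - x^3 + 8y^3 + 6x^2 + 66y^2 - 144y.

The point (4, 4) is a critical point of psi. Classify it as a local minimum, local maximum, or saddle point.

local maximum

The mixed partial ∂²psi/∂x∂y is 0, so the Hessian at any point is diag(psi_xx, psi_yy) = diag(6(-x + 2), 12(-3y^2 + 4y + 11)).
At (4, 4): H = diag(-12, -252).
Both eigenvalues are negative, so H is negative definite: a local maximum.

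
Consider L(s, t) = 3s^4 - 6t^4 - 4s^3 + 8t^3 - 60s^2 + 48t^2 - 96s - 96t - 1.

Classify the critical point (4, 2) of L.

The mixed partial ∂²L/∂s∂t is 0, so the Hessian at any point is diag(L_ss, L_tt) = diag(12(3s^2 - 2s - 10), 24(-3t^2 + 2t + 4)).
At (4, 2): H = diag(360, -96).
The eigenvalues have opposite signs, so H is indefinite: a saddle point.

saddle point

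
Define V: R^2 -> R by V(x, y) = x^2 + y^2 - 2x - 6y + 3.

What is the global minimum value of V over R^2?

V(x,y) separates as P(x) + Q(y) + 3, so its minimum is min P + min Q + 3.
P'(x) = 2x - 2 vanishes at x ∈ {1}; Q'(y) = 2y - 6 vanishes at y ∈ {3}.
Local minima of P (where P''>0): P(1)=-1. Local minima of Q: Q(3)=-9.
So the global minimum of V is P(1) + Q(3) + 3 = -1 − 9 + 3 = -7, attained at (1, 3).

-7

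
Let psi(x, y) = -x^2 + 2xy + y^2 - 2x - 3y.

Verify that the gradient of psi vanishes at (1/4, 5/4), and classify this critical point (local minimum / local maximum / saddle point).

∇psi = (-2x + 2y - 2, 2x + 2y - 3); substituting (1/4, 5/4) gives ∇psi = (0, 0), so (1/4, 5/4) is indeed a critical point.
The Hessian of psi is constant: H = [[-2, 2], [2, 2]].
det(H) = (-2)·2 − 2² = -8.
Since det(H) < 0, H is indefinite and the critical point is a saddle point.

saddle point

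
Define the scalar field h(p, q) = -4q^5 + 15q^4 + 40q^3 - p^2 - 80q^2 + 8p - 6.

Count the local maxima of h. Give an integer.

h separates as a function of p plus a function of q, so ∇h=0 decouples.
∂h/∂p = -2(p - 4) = 0 at p ∈ {4}; ∂h/∂q = -20q(q - 4)(q - 1)(q + 2) = 0 at q ∈ {-2, 0, 1, 4}.
The Hessian is diagonal: diag(h_pp, h_qq). Second derivatives: h_pp(4)=-2; h_qq(-2)=720, h_qq(0)=-160, h_qq(1)=180, h_qq(4)=-1440.
Local maxima occur where both diagonal entries negative: (4, 0), (4, 4). Count: 2.

2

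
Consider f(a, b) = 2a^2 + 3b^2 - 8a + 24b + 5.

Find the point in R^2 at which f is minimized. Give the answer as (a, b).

(2, -4)

f(a,b) separates as P(a) + Q(b) + 5, so its minimum is min P + min Q + 5.
P'(a) = 4a - 8 vanishes at a ∈ {2}; Q'(b) = 6b + 24 vanishes at b ∈ {-4}.
Local minima of P (where P''>0): P(2)=-8. Local minima of Q: Q(-4)=-48.
So the global minimum of f is P(2) + Q(-4) + 5 = -8 − 48 + 5 = -51, attained at (2, -4).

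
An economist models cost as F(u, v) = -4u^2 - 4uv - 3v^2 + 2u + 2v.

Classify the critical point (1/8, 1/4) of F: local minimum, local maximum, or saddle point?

The Hessian of F is constant: H = [[-8, -4], [-4, -6]].
det(H) = (-8)·(-6) − (-4)² = 32.
det(H) > 0 and tr(H) = -14 < 0, so H is negative definite and the point is a local maximum.

local maximum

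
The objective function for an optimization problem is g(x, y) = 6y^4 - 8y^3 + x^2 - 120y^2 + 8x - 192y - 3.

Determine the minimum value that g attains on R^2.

-1683

g(x,y) separates as P(x) + Q(y) − 3, so its minimum is min P + min Q − 3.
P'(x) = 2x + 8 vanishes at x ∈ {-4}; Q'(y) = 24(y - 4)(y + 1)(y + 2) vanishes at y ∈ {-2, -1, 4}.
Local minima of P (where P''>0): P(-4)=-16. Local minima of Q: Q(-2)=64, Q(4)=-1664.
So the global minimum of g is P(-4) + Q(4) − 3 = -16 − 1664 − 3 = -1683, attained at (-4, 4).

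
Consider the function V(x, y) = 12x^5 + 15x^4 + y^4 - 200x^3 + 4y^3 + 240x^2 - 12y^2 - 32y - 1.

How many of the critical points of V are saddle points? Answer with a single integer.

6

V separates as a function of x plus a function of y, so ∇V=0 decouples.
∂V/∂x = 60x(x - 2)(x - 1)(x + 4) = 0 at x ∈ {-4, 0, 1, 2}; ∂V/∂y = 4(y - 2)(y + 1)(y + 4) = 0 at y ∈ {-4, -1, 2}.
The Hessian is diagonal: diag(V_xx, V_yy). Second derivatives: V_xx(-4)=-7200, V_xx(0)=480, V_xx(1)=-300, V_xx(2)=720; V_yy(-4)=72, V_yy(-1)=-36, V_yy(2)=72.
Saddle points occur where the two diagonal entries have opposite signs: (-4, -4), (-4, 2), (0, -1), (1, -4), (1, 2), (2, -1). Count: 6.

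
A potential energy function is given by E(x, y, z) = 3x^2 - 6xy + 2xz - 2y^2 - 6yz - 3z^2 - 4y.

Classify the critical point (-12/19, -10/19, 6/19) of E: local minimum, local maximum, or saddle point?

saddle point

The Hessian is constant: H = [[6, -6, 2], [-6, -4, -6], [2, -6, -6]].
Leading principal minors: Δ₁ = 6, Δ₂ = -60, Δ₃ = 304.
The minors fit neither the all-positive nor the alternating-sign pattern, so H is indefinite: a saddle point.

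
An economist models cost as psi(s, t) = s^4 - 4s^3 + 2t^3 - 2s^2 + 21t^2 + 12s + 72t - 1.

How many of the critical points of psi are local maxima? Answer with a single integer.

psi separates as a function of s plus a function of t, so ∇psi=0 decouples.
∂psi/∂s = 4(s - 3)(s - 1)(s + 1) = 0 at s ∈ {-1, 1, 3}; ∂psi/∂t = 6(t + 3)(t + 4) = 0 at t ∈ {-4, -3}.
The Hessian is diagonal: diag(psi_ss, psi_tt). Second derivatives: psi_ss(-1)=32, psi_ss(1)=-16, psi_ss(3)=32; psi_tt(-4)=-6, psi_tt(-3)=6.
Local maxima occur where both diagonal entries negative: (1, -4). Count: 1.

1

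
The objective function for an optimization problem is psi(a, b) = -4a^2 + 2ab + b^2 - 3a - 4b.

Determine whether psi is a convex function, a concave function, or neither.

neither

psi is quadratic, so its Hessian is the constant matrix H = [[-8, 2], [2, 2]].
det(H) = -20, tr(H) = -6.
det(H) < 0, so H is indefinite: neither convex nor concave.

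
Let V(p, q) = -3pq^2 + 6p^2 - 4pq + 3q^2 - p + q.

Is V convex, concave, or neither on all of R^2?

The term -3pq^2 is cubic, so the Hessian is not constant.
∂²V/∂q² = -6p + 6, which takes both signs as p varies (negative for sufficiently large p). A diagonal entry of the Hessian changing sign means the Hessian is neither positive- nor negative-semidefinite on all of R^2.

neither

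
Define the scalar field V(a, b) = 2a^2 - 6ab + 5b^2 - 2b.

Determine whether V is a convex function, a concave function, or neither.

V is quadratic, so its Hessian is the constant matrix H = [[4, -6], [-6, 10]].
det(H) = 4, tr(H) = 14.
det(H) > 0 and tr(H) > 0, so H is positive definite everywhere: convex.

convex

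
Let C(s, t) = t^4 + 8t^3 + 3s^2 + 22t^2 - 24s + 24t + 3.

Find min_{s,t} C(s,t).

C(s,t) separates as P(s) + Q(t) + 3, so its minimum is min P + min Q + 3.
P'(s) = 6s - 24 vanishes at s ∈ {4}; Q'(t) = 4(t + 1)(t + 2)(t + 3) vanishes at t ∈ {-3, -2, -1}.
Local minima of P (where P''>0): P(4)=-48. Local minima of Q: Q(-3)=-9, Q(-1)=-9.
So the global minimum of C is P(4) + Q(-3) + 3 = -48 − 9 + 3 = -54, attained at (4, -3).

-54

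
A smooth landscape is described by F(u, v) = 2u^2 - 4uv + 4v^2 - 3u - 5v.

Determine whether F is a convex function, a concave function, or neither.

convex

F is quadratic, so its Hessian is the constant matrix H = [[4, -4], [-4, 8]].
det(H) = 16, tr(H) = 12.
det(H) > 0 and tr(H) > 0, so H is positive definite everywhere: convex.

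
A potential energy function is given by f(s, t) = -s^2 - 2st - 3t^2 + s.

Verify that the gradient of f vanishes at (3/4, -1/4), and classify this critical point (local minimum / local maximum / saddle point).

∇f = (-2s - 2t + 1, -2s - 6t); substituting (3/4, -1/4) gives ∇f = (0, 0), so (3/4, -1/4) is indeed a critical point.
The Hessian of f is constant: H = [[-2, -2], [-2, -6]].
det(H) = (-2)·(-6) − (-2)² = 8.
det(H) > 0 and tr(H) = -8 < 0, so H is negative definite and the point is a local maximum.

local maximum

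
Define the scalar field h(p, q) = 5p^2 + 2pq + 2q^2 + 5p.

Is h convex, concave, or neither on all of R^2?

h is quadratic, so its Hessian is the constant matrix H = [[10, 2], [2, 4]].
det(H) = 36, tr(H) = 14.
det(H) > 0 and tr(H) > 0, so H is positive definite everywhere: convex.

convex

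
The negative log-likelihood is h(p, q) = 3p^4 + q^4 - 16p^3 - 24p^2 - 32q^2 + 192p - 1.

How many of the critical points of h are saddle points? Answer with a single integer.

4

h separates as a function of p plus a function of q, so ∇h=0 decouples.
∂h/∂p = 12(p - 4)(p - 2)(p + 2) = 0 at p ∈ {-2, 2, 4}; ∂h/∂q = 4q(q - 4)(q + 4) = 0 at q ∈ {-4, 0, 4}.
The Hessian is diagonal: diag(h_pp, h_qq). Second derivatives: h_pp(-2)=288, h_pp(2)=-96, h_pp(4)=144; h_qq(-4)=128, h_qq(0)=-64, h_qq(4)=128.
Saddle points occur where the two diagonal entries have opposite signs: (-2, 0), (2, -4), (2, 4), (4, 0). Count: 4.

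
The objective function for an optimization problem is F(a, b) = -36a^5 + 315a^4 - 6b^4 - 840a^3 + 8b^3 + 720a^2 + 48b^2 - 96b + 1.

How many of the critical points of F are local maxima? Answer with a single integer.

4

F separates as a function of a plus a function of b, so ∇F=0 decouples.
∂F/∂a = -180a(a - 4)(a - 2)(a - 1) = 0 at a ∈ {0, 1, 2, 4}; ∂F/∂b = -24(b - 2)(b - 1)(b + 2) = 0 at b ∈ {-2, 1, 2}.
The Hessian is diagonal: diag(F_aa, F_bb). Second derivatives: F_aa(0)=1440, F_aa(1)=-540, F_aa(2)=720, F_aa(4)=-4320; F_bb(-2)=-288, F_bb(1)=72, F_bb(2)=-96.
Local maxima occur where both diagonal entries negative: (1, -2), (1, 2), (4, -2), (4, 2). Count: 4.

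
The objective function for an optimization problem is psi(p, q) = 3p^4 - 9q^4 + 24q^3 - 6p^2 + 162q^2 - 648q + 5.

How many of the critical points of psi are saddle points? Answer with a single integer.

5

psi separates as a function of p plus a function of q, so ∇psi=0 decouples.
∂psi/∂p = 12p(p - 1)(p + 1) = 0 at p ∈ {-1, 0, 1}; ∂psi/∂q = -36(q - 3)(q - 2)(q + 3) = 0 at q ∈ {-3, 2, 3}.
The Hessian is diagonal: diag(psi_pp, psi_qq). Second derivatives: psi_pp(-1)=24, psi_pp(0)=-12, psi_pp(1)=24; psi_qq(-3)=-1080, psi_qq(2)=180, psi_qq(3)=-216.
Saddle points occur where the two diagonal entries have opposite signs: (-1, -3), (-1, 3), (0, 2), (1, -3), (1, 3). Count: 5.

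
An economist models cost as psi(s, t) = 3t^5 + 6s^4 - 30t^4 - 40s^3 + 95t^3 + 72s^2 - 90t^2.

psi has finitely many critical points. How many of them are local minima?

4

psi separates as a function of s plus a function of t, so ∇psi=0 decouples.
∂psi/∂s = 24s(s - 3)(s - 2) = 0 at s ∈ {0, 2, 3}; ∂psi/∂t = 15t(t - 4)(t - 3)(t - 1) = 0 at t ∈ {0, 1, 3, 4}.
The Hessian is diagonal: diag(psi_ss, psi_tt). Second derivatives: psi_ss(0)=144, psi_ss(2)=-48, psi_ss(3)=72; psi_tt(0)=-180, psi_tt(1)=90, psi_tt(3)=-90, psi_tt(4)=180.
Local minima occur where both diagonal entries positive: (0, 1), (0, 4), (3, 1), (3, 4). Count: 4.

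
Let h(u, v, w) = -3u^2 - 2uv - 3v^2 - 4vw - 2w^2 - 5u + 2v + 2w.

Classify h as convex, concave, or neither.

h is quadratic, so its Hessian is the constant matrix H = [[-6, -2, 0], [-2, -6, -4], [0, -4, -4]].
Leading principal minors: -6, 32, -32.
Signs alternate −, +, − ⇒ H ≺ 0 ⇒ concave.

concave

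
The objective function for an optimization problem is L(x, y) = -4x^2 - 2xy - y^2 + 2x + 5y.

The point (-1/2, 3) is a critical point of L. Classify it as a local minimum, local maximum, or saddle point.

The Hessian of L is constant: H = [[-8, -2], [-2, -2]].
det(H) = (-8)·(-2) − (-2)² = 12.
det(H) > 0 and tr(H) = -10 < 0, so H is negative definite and the point is a local maximum.

local maximum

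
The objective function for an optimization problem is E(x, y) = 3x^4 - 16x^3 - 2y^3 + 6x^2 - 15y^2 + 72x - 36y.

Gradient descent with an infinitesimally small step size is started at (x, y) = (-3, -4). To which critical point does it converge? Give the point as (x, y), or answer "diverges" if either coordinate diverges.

E is separable, so gradient descent decouples: x follows -∂E/∂x, y follows -∂E/∂y.
∂E/∂x = 12(x - 3)(x - 2)(x + 1); at x=-3 this is -720, so x increases.
∂E/∂y = -6(y + 2)(y + 3); at y=-4 this is -12, so y increases.
x converges to its nearest critical value -1 (a local min of the x-part); y converges to -3. The iterate converges to (-1, -3).

(-1, -3)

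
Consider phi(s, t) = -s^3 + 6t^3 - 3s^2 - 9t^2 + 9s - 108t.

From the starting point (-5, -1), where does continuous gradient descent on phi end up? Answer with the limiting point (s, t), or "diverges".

phi is separable, so gradient descent decouples: s follows -∂phi/∂s, t follows -∂phi/∂t.
∂phi/∂s = -3(s - 1)(s + 3); at s=-5 this is -36, so s increases.
∂phi/∂t = 18(t - 3)(t + 2); at t=-1 this is -72, so t increases.
s converges to its nearest critical value -3 (a local min of the s-part); t converges to 3. The iterate converges to (-3, 3).

(-3, 3)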